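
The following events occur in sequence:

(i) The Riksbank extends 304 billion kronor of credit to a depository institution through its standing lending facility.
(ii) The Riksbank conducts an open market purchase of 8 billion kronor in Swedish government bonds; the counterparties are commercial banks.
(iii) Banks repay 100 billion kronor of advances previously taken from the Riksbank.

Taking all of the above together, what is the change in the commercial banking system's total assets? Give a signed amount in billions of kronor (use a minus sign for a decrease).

+204 billion

Riksbank balance sheet:
  Assets:      Securities +8B, Loans to banks +204B
  Liabilities: Bank reserves +212B
Commercial banking system:
  Assets:      Reserves at CB +212B, Securities −8B
  Liabilities: Borrowings from CB +204B
Change in total bank assets = +204 billion.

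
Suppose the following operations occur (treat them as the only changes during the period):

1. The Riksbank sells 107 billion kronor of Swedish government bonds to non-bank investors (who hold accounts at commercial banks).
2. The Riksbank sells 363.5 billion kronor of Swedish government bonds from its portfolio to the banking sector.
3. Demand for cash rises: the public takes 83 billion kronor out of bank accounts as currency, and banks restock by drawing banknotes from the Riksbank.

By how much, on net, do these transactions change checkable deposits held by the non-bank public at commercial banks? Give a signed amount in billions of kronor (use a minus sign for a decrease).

-190 billion

Asset sale (to non-banks) 107 billion kronor: non-bank counterparties' bank balances fall → −107B.
OMO sale (to banks) 363.5 billion kronor: the counterparty is a bank, so public deposits are unchanged → 0.
Currency withdrawal 83 billion kronor: non-bank counterparties' bank balances fall → −83B.
Net: −107 + 0 − 83 = -190 billion.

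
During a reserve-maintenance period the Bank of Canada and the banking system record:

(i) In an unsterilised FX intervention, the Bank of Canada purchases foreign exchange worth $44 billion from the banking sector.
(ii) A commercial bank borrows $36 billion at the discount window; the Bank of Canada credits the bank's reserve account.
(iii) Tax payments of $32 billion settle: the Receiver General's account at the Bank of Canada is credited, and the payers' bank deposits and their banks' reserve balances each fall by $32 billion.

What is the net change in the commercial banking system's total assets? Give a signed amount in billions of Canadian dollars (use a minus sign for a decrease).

+$4 billion

Bank of Canada balance sheet:
  Assets:      Loans to banks +$36B, Foreign assets +$44B
  Liabilities: Bank reserves +$48B, Government deposits +$32B
Commercial banking system:
  Assets:      Reserves at CB +$48B, Foreign assets −$44B
  Liabilities: Checkable deposits −$32B, Borrowings from CB +$36B
Change in total bank assets = +$4 billion.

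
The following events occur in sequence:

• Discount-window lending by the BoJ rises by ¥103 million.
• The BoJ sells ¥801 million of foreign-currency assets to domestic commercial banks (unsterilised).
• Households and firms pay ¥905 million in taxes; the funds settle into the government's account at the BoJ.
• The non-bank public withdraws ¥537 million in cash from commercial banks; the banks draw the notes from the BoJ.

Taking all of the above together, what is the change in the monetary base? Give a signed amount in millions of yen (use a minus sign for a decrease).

Discount-window loan ¥103 million: BoJ balance sheet expands → +¥103M.
FX sale ¥801 million: BoJ balance sheet contracts → −¥801M.
Government account inflow ¥905 million: reserves shift to a non-base liability → −¥905M.
Currency withdrawal ¥537 million: just a shift between currency and reserves — both are base money → 0.
Net: 103 − 801 − 905 + 0 = -¥1603 million.

-¥1603 million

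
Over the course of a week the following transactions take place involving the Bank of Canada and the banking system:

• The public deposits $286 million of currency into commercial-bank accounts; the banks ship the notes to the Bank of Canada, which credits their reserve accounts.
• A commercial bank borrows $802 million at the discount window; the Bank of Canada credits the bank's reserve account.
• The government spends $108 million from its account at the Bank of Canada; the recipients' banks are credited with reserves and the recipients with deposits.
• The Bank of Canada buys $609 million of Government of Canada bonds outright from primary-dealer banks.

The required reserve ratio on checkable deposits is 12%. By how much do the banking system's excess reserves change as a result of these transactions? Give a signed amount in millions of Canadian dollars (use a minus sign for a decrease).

+$1757.72 million

Currency deposit $286 million: reserves +$286M, deposits +$286M.
Discount-window loan $802 million: reserves +$802M, deposits 0.
Government spending $108 million: reserves +$108M, deposits +$108M.
OMO purchase (from banks) $609 million: reserves +$609M, deposits 0.
Totals: Δreserves = +$1805M, Δdeposits = +$394M.
Δrequired reserves = 12% × +$394M = +$47.28M.
Δexcess reserves = Δreserves − Δrequired = +$1805M − (+$47.28M) = +$1757.72 million.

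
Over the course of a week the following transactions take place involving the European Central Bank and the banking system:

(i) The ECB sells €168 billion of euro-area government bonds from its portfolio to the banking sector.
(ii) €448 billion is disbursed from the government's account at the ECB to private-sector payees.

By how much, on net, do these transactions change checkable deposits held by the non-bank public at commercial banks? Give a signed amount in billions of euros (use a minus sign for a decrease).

+€448 billion

OMO sale (to banks) €168 billion: the counterparty is a bank, so public deposits are unchanged → 0.
Government spending €448 billion: non-bank counterparties' bank balances rise → +€448B.
Net: 0 + 448 = +€448 billion.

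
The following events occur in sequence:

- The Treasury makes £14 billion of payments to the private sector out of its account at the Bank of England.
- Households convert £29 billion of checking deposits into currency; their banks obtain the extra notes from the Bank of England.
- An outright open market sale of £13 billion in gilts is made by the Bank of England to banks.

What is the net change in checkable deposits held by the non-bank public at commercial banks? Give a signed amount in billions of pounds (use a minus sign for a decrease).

Government spending £14 billion: non-bank counterparties' bank balances rise → +£14B.
Currency withdrawal £29 billion: non-bank counterparties' bank balances fall → −£29B.
OMO sale (to banks) £13 billion: the counterparty is a bank, so public deposits are unchanged → 0.
Net: 14 − 29 + 0 = -£15 billion.

-£15 billion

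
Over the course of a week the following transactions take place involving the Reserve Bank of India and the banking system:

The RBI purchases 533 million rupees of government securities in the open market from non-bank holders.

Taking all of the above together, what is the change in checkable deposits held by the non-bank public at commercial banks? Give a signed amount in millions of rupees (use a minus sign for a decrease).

Asset purchase (from non-banks) 533 million rupees: non-bank counterparties' bank balances rise → +533M.

+533 million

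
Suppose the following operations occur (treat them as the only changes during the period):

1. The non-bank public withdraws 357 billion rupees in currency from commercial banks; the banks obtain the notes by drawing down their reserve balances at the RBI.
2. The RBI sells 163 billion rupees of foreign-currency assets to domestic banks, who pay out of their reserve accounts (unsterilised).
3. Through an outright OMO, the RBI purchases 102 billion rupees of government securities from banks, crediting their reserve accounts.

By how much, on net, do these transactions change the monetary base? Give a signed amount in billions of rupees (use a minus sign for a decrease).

RBI balance sheet:
  Assets:      Securities +102B, Foreign assets −163B
  Liabilities: Bank reserves −418B, Currency in circulation +357B
Monetary base = currency + reserves: +357B + (−418B) = -61 billion.

-61 billion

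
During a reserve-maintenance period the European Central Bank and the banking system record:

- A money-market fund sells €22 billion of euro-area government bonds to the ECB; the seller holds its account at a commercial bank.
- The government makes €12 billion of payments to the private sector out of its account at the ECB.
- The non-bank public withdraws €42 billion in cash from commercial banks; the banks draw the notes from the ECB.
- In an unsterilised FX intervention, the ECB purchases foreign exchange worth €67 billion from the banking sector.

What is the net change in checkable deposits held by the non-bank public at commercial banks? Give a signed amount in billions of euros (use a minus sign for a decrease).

-€8 billion

Asset purchase (from non-banks) €22 billion: non-bank counterparties' bank balances rise → +€22B.
Government spending €12 billion: non-bank counterparties' bank balances rise → +€12B.
Currency withdrawal €42 billion: non-bank counterparties' bank balances fall → −€42B.
FX purchase €67 billion: the counterparty is a bank, so public deposits are unchanged → 0.
Net: 22 + 12 − 42 + 0 = -€8 billion.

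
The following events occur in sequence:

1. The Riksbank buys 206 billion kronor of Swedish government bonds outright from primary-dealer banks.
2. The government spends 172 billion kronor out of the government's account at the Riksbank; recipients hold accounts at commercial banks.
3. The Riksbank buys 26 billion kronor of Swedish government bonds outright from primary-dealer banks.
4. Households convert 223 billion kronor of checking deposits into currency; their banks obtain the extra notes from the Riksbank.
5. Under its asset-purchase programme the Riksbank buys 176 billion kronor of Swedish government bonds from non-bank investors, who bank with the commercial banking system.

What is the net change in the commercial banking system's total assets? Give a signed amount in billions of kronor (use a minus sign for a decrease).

+125 billion

OMO purchase (from banks) 206 billion kronor: just an asset swap on bank balance sheets → 0.
Government spending 172 billion kronor: bank balance sheets expand → +172B.
OMO purchase (from banks) 26 billion kronor: just an asset swap on bank balance sheets → 0.
Currency withdrawal 223 billion kronor: bank balance sheets shrink → −223B.
Asset purchase (from non-banks) 176 billion kronor: bank balance sheets expand → +176B.
Net: 0 + 172 + 0 − 223 + 176 = +125 billion.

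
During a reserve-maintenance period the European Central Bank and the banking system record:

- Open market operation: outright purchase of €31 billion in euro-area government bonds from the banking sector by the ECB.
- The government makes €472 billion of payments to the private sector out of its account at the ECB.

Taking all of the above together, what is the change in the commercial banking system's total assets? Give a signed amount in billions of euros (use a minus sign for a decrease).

+€472 billion

ECB balance sheet:
  Assets:      Securities +€31B
  Liabilities: Bank reserves +€503B, Government deposits −€472B
Commercial banking system:
  Assets:      Reserves at CB +€503B, Securities −€31B
  Liabilities: Checkable deposits +€472B
Change in total bank assets = +€472 billion.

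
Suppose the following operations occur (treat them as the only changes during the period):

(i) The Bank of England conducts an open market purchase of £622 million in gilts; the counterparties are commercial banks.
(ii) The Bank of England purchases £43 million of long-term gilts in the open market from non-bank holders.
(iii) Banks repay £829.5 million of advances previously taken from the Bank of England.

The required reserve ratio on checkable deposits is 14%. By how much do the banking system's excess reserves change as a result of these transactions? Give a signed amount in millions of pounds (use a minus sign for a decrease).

-£170.52 million

OMO purchase (from banks) £622 million: reserves +£622M, deposits 0.
Asset purchase (from non-banks) £43 million: reserves +£43M, deposits +£43M.
Discount-window repayment £829.5 million: reserves −£829.5M, deposits 0.
Totals: Δreserves = −£164.5M, Δdeposits = +£43M.
Δrequired reserves = 14% × +£43M = +£6.02M.
Δexcess reserves = Δreserves − Δrequired = −£164.5M − (+£6.02M) = -£170.52 million.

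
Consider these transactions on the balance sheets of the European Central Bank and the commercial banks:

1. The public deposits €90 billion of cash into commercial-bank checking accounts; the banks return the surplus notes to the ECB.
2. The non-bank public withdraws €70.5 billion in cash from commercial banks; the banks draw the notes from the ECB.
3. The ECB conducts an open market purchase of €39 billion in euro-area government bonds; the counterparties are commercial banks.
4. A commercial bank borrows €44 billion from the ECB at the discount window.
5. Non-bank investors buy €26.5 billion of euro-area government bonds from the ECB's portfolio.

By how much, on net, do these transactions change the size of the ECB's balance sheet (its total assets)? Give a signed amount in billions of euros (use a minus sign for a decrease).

Currency deposit €90 billion: only the composition of liabilities changes → 0.
Currency withdrawal €70.5 billion: only the composition of liabilities changes → 0.
OMO purchase (from banks) €39 billion: an ECB asset is acquired → +€39B.
Discount-window loan €44 billion: an ECB asset is acquired → +€44B.
Asset sale (to non-banks) €26.5 billion: an ECB asset is shed → −€26.5B.
Net: 0 + 0 + 39 + 44 − 26.5 = +€56.5 billion.

+€56.5 billion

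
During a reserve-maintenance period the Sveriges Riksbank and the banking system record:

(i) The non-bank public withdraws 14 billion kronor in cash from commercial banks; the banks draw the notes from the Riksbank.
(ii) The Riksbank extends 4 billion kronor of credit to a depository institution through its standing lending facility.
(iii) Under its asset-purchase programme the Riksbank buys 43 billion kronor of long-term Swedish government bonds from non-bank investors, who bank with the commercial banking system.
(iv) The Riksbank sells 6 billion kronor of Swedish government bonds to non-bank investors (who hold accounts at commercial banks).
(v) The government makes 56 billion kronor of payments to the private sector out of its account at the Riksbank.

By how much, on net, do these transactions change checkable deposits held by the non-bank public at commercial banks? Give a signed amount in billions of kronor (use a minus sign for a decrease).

+79 billion

Currency withdrawal 14 billion kronor: non-bank counterparties' bank balances fall → −14B.
Discount-window loan 4 billion kronor: the counterparty is a bank, so public deposits are unchanged → 0.
Asset purchase (from non-banks) 43 billion kronor: non-bank counterparties' bank balances rise → +43B.
Asset sale (to non-banks) 6 billion kronor: non-bank counterparties' bank balances fall → −6B.
Government spending 56 billion kronor: non-bank counterparties' bank balances rise → +56B.
Net: −14 + 0 + 43 − 6 + 56 = +79 billion.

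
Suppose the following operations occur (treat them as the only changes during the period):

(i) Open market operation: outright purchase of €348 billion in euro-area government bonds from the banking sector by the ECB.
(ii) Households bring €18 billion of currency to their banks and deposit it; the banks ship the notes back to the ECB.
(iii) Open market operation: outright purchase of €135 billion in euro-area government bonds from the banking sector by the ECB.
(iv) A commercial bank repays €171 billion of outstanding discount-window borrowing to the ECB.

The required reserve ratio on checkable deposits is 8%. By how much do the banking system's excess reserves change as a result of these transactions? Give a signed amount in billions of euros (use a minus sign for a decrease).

+€328.56 billion

OMO purchase (from banks) €348 billion: reserves +€348B, deposits 0.
Currency deposit €18 billion: reserves +€18B, deposits +€18B.
OMO purchase (from banks) €135 billion: reserves +€135B, deposits 0.
Discount-window repayment €171 billion: reserves −€171B, deposits 0.
Totals: Δreserves = +€330B, Δdeposits = +€18B.
Δrequired reserves = 8% × +€18B = +€1.44B.
Δexcess reserves = Δreserves − Δrequired = +€330B − (+€1.44B) = +€328.56 billion.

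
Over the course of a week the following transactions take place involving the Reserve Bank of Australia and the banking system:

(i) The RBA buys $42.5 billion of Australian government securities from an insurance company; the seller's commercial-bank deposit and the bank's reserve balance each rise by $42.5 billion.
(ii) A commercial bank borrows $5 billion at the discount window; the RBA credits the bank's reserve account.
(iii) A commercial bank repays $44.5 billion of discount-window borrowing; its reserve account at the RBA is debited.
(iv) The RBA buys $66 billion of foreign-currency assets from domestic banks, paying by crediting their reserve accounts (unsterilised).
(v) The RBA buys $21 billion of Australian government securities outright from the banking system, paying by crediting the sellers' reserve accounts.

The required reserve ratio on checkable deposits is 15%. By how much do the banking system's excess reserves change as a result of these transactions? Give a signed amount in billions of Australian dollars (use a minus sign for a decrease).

+$83.625 billion

Asset purchase (from non-banks) $42.5 billion: reserves +$42.5B, deposits +$42.5B.
Discount-window loan $5 billion: reserves +$5B, deposits 0.
Discount-window repayment $44.5 billion: reserves −$44.5B, deposits 0.
FX purchase $66 billion: reserves +$66B, deposits 0.
OMO purchase (from banks) $21 billion: reserves +$21B, deposits 0.
Totals: Δreserves = +$90B, Δdeposits = +$42.5B.
Δrequired reserves = 15% × +$42.5B = +$6.375B.
Δexcess reserves = Δreserves − Δrequired = +$90B − (+$6.375B) = +$83.625 billion.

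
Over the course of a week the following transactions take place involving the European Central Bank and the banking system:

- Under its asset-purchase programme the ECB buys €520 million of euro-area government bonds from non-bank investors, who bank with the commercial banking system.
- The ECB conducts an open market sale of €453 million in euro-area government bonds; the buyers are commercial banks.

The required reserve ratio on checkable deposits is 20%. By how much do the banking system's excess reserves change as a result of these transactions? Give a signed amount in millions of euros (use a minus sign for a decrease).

-€37 million

Asset purchase (from non-banks) €520 million: reserves +€520M, deposits +€520M.
OMO sale (to banks) €453 million: reserves −€453M, deposits 0.
Totals: Δreserves = +€67M, Δdeposits = +€520M.
Δrequired reserves = 20% × +€520M = +€104M.
Δexcess reserves = Δreserves − Δrequired = +€67M − (+€104M) = -€37 million.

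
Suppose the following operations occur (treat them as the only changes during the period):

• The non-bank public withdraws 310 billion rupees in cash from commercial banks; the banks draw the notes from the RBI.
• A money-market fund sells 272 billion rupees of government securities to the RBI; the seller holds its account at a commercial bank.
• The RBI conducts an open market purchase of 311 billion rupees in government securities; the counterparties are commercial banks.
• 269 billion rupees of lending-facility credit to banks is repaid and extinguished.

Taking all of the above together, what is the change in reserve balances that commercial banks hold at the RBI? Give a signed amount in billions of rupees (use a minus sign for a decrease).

+4 billion

Currency withdrawal 310 billion rupees: banks swap reserves for currency → −310B.
Asset purchase (from non-banks) 272 billion rupees: the RBI pays by crediting reserve accounts → +272B.
OMO purchase (from banks) 311 billion rupees: the RBI pays by crediting reserve accounts → +311B.
Discount-window repayment 269 billion rupees: repayment is debited from reserves → −269B.
Net: −310 + 272 + 311 − 269 = +4 billion.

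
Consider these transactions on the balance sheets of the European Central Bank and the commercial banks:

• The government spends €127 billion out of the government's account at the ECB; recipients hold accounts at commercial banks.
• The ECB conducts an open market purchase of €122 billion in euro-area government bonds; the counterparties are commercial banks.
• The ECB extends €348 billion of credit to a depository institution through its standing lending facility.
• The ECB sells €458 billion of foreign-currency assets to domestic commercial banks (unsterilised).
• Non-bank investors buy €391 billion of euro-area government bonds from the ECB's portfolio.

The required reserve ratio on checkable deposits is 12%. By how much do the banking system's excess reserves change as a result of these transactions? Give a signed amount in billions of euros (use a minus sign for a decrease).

-€220.32 billion

Government spending €127 billion: reserves +€127B, deposits +€127B.
OMO purchase (from banks) €122 billion: reserves +€122B, deposits 0.
Discount-window loan €348 billion: reserves +€348B, deposits 0.
FX sale €458 billion: reserves −€458B, deposits 0.
Asset sale (to non-banks) €391 billion: reserves −€391B, deposits −€391B.
Totals: Δreserves = −€252B, Δdeposits = −€264B.
Δrequired reserves = 12% × −€264B = −€31.68B.
Δexcess reserves = Δreserves − Δrequired = −€252B − (−€31.68B) = -€220.32 billion.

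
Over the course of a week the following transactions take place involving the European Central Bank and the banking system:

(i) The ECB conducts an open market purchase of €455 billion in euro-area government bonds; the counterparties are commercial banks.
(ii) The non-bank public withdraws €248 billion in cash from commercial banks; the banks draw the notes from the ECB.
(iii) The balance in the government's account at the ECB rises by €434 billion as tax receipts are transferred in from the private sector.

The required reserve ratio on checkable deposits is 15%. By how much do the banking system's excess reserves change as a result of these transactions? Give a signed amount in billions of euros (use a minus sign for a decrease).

-€124.7 billion

OMO purchase (from banks) €455 billion: reserves +€455B, deposits 0.
Currency withdrawal €248 billion: reserves −€248B, deposits −€248B.
Government account inflow €434 billion: reserves −€434B, deposits −€434B.
Totals: Δreserves = −€227B, Δdeposits = −€682B.
Δrequired reserves = 15% × −€682B = −€102.3B.
Δexcess reserves = Δreserves − Δrequired = −€227B − (−€102.3B) = -€124.7 billion.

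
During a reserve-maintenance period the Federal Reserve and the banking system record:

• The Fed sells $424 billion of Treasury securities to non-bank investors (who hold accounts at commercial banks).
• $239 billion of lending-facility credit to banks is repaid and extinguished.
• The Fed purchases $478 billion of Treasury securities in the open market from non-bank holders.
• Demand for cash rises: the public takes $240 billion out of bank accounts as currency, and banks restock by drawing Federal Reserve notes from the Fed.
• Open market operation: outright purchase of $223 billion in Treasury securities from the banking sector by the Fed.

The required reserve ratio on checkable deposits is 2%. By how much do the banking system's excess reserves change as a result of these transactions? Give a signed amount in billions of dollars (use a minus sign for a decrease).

Asset sale (to non-banks) $424 billion: reserves −$424B, deposits −$424B.
Discount-window repayment $239 billion: reserves −$239B, deposits 0.
Asset purchase (from non-banks) $478 billion: reserves +$478B, deposits +$478B.
Currency withdrawal $240 billion: reserves −$240B, deposits −$240B.
OMO purchase (from banks) $223 billion: reserves +$223B, deposits 0.
Totals: Δreserves = −$202B, Δdeposits = −$186B.
Δrequired reserves = 2% × −$186B = −$3.72B.
Δexcess reserves = Δreserves − Δrequired = −$202B − (−$3.72B) = -$198.28 billion.

-$198.28 billion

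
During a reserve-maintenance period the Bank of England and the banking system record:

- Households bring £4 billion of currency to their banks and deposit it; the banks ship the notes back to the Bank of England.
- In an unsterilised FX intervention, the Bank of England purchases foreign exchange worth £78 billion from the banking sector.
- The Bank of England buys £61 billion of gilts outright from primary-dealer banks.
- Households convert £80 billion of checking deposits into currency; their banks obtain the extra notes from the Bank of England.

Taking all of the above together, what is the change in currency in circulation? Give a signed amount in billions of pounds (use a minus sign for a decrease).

+£76 billion

Bank of England balance sheet:
  Assets:      Securities +£61B, Foreign assets +£78B
  Liabilities: Bank reserves +£63B, Currency in circulation +£76B
Commercial banking system:
  Assets:      Reserves at CB +£63B, Securities −£61B, Foreign assets −£78B
  Liabilities: Checkable deposits −£76B
So the change in currency in circulation is +£76 billion.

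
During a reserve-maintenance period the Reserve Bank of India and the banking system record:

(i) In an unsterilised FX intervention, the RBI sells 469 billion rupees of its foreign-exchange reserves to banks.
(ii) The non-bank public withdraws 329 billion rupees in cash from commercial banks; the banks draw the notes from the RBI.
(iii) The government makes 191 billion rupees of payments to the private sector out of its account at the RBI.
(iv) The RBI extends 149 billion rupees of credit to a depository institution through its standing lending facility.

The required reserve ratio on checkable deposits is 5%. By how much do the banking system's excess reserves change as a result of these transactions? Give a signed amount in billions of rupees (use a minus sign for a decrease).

-451.1 billion

FX sale 469 billion rupees: reserves −469B, deposits 0.
Currency withdrawal 329 billion rupees: reserves −329B, deposits −329B.
Government spending 191 billion rupees: reserves +191B, deposits +191B.
Discount-window loan 149 billion rupees: reserves +149B, deposits 0.
Totals: Δreserves = −458B, Δdeposits = −138B.
Δrequired reserves = 5% × −138B = −6.9B.
Δexcess reserves = Δreserves − Δrequired = −458B − (−6.9B) = -451.1 billion.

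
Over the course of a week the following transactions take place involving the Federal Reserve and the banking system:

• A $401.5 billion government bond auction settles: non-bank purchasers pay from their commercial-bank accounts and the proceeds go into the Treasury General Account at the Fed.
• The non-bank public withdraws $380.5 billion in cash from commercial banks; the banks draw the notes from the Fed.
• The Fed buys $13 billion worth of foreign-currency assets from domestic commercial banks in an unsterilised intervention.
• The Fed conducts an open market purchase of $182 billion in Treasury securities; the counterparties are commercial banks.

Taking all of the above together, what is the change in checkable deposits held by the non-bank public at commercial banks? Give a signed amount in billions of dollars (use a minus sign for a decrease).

-$782 billion

Fed balance sheet:
  Assets:      Securities +$182B, Foreign assets +$13B
  Liabilities: Bank reserves −$587B, Currency in circulation +$380.5B, Government deposits +$401.5B
Commercial banking system:
  Assets:      Reserves at CB −$587B, Securities −$182B, Foreign assets −$13B
  Liabilities: Checkable deposits −$782B
So the change in checkable deposits held by the non-bank public at commercial banks is -$782 billion.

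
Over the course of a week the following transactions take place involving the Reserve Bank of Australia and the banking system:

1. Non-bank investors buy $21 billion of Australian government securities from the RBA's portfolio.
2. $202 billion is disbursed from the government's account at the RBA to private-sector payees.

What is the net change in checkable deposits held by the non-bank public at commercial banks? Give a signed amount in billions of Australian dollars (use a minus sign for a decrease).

+$181 billion

Asset sale (to non-banks) $21 billion: non-bank counterparties' bank balances fall → −$21B.
Government spending $202 billion: non-bank counterparties' bank balances rise → +$202B.
Net: −21 + 202 = +$181 billion.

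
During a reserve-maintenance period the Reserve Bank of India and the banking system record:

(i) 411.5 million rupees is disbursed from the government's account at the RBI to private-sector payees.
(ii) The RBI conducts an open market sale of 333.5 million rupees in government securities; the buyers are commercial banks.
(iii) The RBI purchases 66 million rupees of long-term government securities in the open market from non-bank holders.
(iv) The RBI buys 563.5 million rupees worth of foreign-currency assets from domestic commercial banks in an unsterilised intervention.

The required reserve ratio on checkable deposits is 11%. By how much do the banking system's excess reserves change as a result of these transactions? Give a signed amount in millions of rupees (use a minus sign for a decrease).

Government spending 411.5 million rupees: reserves +411.5M, deposits +411.5M.
OMO sale (to banks) 333.5 million rupees: reserves −333.5M, deposits 0.
Asset purchase (from non-banks) 66 million rupees: reserves +66M, deposits +66M.
FX purchase 563.5 million rupees: reserves +563.5M, deposits 0.
Totals: Δreserves = +707.5M, Δdeposits = +477.5M.
Δrequired reserves = 11% × +477.5M = +52.525M.
Δexcess reserves = Δreserves − Δrequired = +707.5M − (+52.525M) = +654.975 million.

+654.975 million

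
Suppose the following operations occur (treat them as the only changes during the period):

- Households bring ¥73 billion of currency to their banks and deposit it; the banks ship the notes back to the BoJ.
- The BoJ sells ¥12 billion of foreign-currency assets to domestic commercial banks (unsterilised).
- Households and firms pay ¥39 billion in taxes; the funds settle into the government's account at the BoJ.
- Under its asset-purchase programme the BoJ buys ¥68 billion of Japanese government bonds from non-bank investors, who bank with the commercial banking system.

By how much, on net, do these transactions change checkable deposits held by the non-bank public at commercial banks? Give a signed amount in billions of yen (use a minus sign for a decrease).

+¥102 billion

BoJ balance sheet:
  Assets:      Securities +¥68B, Foreign assets −¥12B
  Liabilities: Bank reserves +¥90B, Currency in circulation −¥73B, Government deposits +¥39B
Commercial banking system:
  Assets:      Reserves at CB +¥90B, Foreign assets +¥12B
  Liabilities: Checkable deposits +¥102B
So the change in checkable deposits held by the non-bank public at commercial banks is +¥102 billion.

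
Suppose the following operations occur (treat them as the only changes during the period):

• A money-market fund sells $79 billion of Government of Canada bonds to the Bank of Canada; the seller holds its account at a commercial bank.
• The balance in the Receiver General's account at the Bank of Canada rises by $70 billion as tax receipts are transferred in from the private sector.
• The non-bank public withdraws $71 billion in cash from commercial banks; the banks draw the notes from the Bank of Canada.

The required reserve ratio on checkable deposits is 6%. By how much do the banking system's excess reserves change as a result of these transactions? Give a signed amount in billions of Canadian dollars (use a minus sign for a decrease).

-$58.28 billion

Asset purchase (from non-banks) $79 billion: reserves +$79B, deposits +$79B.
Government account inflow $70 billion: reserves −$70B, deposits −$70B.
Currency withdrawal $71 billion: reserves −$71B, deposits −$71B.
Totals: Δreserves = −$62B, Δdeposits = −$62B.
Δrequired reserves = 6% × −$62B = −$3.72B.
Δexcess reserves = Δreserves − Δrequired = −$62B − (−$3.72B) = -$58.28 billion.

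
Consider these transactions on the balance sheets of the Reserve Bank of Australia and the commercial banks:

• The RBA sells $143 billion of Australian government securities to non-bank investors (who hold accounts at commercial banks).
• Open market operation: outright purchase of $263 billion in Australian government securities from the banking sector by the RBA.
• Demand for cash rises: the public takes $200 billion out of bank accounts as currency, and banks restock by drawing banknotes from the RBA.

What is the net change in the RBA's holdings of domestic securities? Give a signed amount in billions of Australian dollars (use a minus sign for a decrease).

RBA balance sheet:
  Assets:      Securities +$120B
  Liabilities: Bank reserves −$80B, Currency in circulation +$200B
So the change in the RBA's holdings of domestic securities is +$120 billion.

+$120 billion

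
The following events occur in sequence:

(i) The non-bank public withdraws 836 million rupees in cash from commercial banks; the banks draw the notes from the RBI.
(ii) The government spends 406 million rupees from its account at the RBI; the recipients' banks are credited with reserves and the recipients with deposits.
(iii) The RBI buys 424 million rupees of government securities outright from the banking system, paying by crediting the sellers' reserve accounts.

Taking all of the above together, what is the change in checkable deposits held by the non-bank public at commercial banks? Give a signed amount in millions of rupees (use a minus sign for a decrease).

-430 million

RBI balance sheet:
  Assets:      Securities +424M
  Liabilities: Bank reserves −6M, Currency in circulation +836M, Government deposits −406M
Commercial banking system:
  Assets:      Reserves at CB −6M, Securities −424M
  Liabilities: Checkable deposits −430M
So the change in checkable deposits held by the non-bank public at commercial banks is -430 million.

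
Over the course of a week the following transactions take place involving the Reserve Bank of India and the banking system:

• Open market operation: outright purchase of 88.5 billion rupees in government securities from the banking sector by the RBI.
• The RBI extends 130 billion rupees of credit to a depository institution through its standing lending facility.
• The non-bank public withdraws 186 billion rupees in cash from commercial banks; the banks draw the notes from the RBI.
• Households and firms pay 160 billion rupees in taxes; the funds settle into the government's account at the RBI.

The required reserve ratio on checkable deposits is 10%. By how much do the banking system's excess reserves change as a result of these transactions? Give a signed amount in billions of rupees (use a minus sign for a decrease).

OMO purchase (from banks) 88.5 billion rupees: reserves +88.5B, deposits 0.
Discount-window loan 130 billion rupees: reserves +130B, deposits 0.
Currency withdrawal 186 billion rupees: reserves −186B, deposits −186B.
Government account inflow 160 billion rupees: reserves −160B, deposits −160B.
Totals: Δreserves = −127.5B, Δdeposits = −346B.
Δrequired reserves = 10% × −346B = −34.6B.
Δexcess reserves = Δreserves − Δrequired = −127.5B − (−34.6B) = -92.9 billion.

-92.9 billion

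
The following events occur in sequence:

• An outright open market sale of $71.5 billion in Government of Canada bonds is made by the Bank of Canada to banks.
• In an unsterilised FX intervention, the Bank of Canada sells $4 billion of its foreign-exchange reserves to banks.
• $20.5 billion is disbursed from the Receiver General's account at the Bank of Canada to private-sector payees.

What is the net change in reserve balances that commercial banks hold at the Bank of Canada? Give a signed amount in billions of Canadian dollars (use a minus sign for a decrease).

OMO sale (to banks) $71.5 billion: the buying banks pay out of their reserve balances → −$71.5B.
FX sale $4 billion: the buying banks pay out of their reserve balances → −$4B.
Government spending $20.5 billion: government payments flow into bank reserve accounts → +$20.5B.
Net: −71.5 − 4 + 20.5 = -$55 billion.

-$55 billion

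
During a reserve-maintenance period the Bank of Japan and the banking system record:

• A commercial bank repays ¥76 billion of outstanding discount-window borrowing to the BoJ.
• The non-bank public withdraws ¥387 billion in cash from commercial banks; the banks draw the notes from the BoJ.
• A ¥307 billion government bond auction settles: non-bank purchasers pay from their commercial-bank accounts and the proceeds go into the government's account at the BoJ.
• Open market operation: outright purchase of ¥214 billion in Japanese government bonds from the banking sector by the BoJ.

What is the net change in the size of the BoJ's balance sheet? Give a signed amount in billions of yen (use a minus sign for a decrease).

Discount-window repayment ¥76 billion: a BoJ asset is shed → −¥76B.
Currency withdrawal ¥387 billion: only the composition of liabilities changes → 0.
Government account inflow ¥307 billion: only the composition of liabilities changes → 0.
OMO purchase (from banks) ¥214 billion: a BoJ asset is acquired → +¥214B.
Net: −76 + 0 + 0 + 214 = +¥138 billion.

+¥138 billion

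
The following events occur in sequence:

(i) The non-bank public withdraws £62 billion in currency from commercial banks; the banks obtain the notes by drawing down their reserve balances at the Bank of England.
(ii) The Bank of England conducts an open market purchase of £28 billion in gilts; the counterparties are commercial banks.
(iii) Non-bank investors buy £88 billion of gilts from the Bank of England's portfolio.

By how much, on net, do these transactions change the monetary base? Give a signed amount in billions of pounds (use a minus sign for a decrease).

Bank of England balance sheet:
  Assets:      Securities −£60B
  Liabilities: Bank reserves −£122B, Currency in circulation +£62B
Commercial banking system:
  Assets:      Reserves at CB −£122B, Securities −£28B
  Liabilities: Checkable deposits −£150B
Monetary base = currency + reserves: +£62B + (−£122B) = -£60 billion.

-£60 billion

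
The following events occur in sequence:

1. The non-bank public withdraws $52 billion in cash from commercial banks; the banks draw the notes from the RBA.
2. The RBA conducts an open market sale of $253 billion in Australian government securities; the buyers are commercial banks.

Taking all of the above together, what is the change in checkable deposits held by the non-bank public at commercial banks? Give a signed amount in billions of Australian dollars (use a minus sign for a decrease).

Currency withdrawal $52 billion: non-bank counterparties' bank balances fall → −$52B.
OMO sale (to banks) $253 billion: the counterparty is a bank, so public deposits are unchanged → 0.
Net: −52 + 0 = -$52 billion.

-$52 billion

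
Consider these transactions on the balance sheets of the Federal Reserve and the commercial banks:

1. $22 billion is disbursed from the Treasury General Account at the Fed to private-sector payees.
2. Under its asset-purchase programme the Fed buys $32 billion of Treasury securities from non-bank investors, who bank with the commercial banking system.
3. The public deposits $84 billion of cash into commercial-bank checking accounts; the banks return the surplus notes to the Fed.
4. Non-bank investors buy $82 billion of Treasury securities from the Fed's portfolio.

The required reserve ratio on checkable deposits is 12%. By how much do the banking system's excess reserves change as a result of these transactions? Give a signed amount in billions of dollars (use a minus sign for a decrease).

Government spending $22 billion: reserves +$22B, deposits +$22B.
Asset purchase (from non-banks) $32 billion: reserves +$32B, deposits +$32B.
Currency deposit $84 billion: reserves +$84B, deposits +$84B.
Asset sale (to non-banks) $82 billion: reserves −$82B, deposits −$82B.
Totals: Δreserves = +$56B, Δdeposits = +$56B.
Δrequired reserves = 12% × +$56B = +$6.72B.
Δexcess reserves = Δreserves − Δrequired = +$56B − (+$6.72B) = +$49.28 billion.

+$49.28 billion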